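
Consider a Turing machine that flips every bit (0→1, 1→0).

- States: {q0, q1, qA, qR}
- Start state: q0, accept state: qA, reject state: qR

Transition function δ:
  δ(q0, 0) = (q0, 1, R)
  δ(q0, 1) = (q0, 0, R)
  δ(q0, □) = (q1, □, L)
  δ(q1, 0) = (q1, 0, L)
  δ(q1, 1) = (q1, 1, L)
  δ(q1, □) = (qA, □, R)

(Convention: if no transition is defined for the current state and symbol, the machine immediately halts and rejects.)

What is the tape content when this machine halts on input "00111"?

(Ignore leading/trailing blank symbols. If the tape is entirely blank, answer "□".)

Execution trace:
Initial: [q0]00111
Step 1: δ(q0, 0) = (q0, 1, R) → 1[q0]0111
Step 2: δ(q0, 0) = (q0, 1, R) → 11[q0]111
Step 3: δ(q0, 1) = (q0, 0, R) → 110[q0]11
Step 4: δ(q0, 1) = (q0, 0, R) → 1100[q0]1
Step 5: δ(q0, 1) = (q0, 0, R) → 11000[q0]□
Step 6: δ(q0, □) = (q1, □, L) → 1100[q1]0□
Step 7: δ(q1, 0) = (q1, 0, L) → 110[q1]00□
Step 8: δ(q1, 0) = (q1, 0, L) → 11[q1]000□
Step 9: δ(q1, 0) = (q1, 0, L) → 1[q1]1000□
Step 10: δ(q1, 1) = (q1, 1, L) → [q1]11000□
Step 11: δ(q1, 1) = (q1, 1, L) → [q1]□11000□
Step 12: δ(q1, □) = (qA, □, R) → □[qA]11000□

The machine reaches the accept state qA and halts.

Final tape (ignoring leading/trailing blanks): 11000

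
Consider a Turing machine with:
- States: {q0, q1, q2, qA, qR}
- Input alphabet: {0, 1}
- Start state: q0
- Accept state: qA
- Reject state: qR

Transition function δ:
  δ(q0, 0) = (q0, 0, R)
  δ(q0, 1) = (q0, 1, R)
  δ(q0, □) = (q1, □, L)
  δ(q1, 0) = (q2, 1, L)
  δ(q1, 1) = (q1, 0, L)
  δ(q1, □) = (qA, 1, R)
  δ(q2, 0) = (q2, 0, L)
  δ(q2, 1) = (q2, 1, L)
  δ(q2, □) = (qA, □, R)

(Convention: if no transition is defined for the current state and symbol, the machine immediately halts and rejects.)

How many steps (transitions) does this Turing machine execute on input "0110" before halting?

Execution trace:
Initial: [q0]0110
Step 1: δ(q0, 0) = (q0, 0, R) → 0[q0]110
Step 2: δ(q0, 1) = (q0, 1, R) → 01[q0]10
Step 3: δ(q0, 1) = (q0, 1, R) → 011[q0]0
Step 4: δ(q0, 0) = (q0, 0, R) → 0110[q0]□
Step 5: δ(q0, □) = (q1, □, L) → 011[q1]0□
Step 6: δ(q1, 0) = (q2, 1, L) → 01[q2]11□
Step 7: δ(q2, 1) = (q2, 1, L) → 0[q2]111□
Step 8: δ(q2, 1) = (q2, 1, L) → [q2]0111□
Step 9: δ(q2, 0) = (q2, 0, L) → [q2]□0111□
Step 10: δ(q2, □) = (qA, □, R) → □[qA]0111□

The machine reaches the accept state qA and halts.

The machine executed 10 steps before halting.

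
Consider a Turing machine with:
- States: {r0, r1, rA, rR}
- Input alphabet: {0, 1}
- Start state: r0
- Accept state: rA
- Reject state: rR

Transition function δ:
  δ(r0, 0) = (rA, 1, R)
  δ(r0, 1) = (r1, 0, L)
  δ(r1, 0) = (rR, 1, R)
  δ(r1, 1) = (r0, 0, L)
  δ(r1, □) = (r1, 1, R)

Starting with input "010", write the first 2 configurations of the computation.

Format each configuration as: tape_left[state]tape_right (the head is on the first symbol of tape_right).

Transitions applied:
Step 1: δ(r0, 0) = (rA, 1, R)

The first 2 configurations are:
[r0]010 ⊢ 1[rA]10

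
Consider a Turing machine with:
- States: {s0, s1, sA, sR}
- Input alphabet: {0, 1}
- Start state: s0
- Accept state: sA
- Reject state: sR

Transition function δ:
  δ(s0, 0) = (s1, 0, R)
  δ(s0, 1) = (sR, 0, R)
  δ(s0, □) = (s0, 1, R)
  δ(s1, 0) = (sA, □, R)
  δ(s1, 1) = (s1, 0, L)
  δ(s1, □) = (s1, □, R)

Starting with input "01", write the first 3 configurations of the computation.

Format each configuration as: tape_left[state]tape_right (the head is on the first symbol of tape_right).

Transitions applied:
Step 1: δ(s0, 0) = (s1, 0, R)
Step 2: δ(s1, 1) = (s1, 0, L)

The first 3 configurations are:
[s0]01 ⊢ 0[s1]1 ⊢ [s1]00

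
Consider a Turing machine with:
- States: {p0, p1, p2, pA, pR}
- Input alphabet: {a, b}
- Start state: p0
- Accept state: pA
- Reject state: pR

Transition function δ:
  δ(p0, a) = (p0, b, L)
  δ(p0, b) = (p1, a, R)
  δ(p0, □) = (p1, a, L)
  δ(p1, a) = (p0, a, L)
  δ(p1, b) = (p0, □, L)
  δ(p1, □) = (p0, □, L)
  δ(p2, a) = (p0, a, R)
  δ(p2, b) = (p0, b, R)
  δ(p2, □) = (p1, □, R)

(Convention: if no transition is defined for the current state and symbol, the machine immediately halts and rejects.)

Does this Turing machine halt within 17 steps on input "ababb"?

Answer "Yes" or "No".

Execution trace:
Initial: [p0]ababb
Step 1: δ(p0, a) = (p0, b, L) → [p0]□bbabb
Step 2: δ(p0, □) = (p1, a, L) → [p1]□abbabb
Step 3: δ(p1, □) = (p0, □, L) → [p0]□□abbabb
Step 4: δ(p0, □) = (p1, a, L) → [p1]□a□abbabb
Step 5: δ(p1, □) = (p0, □, L) → [p0]□□a□abbabb
Step 6: δ(p0, □) = (p1, a, L) → [p1]□a□a□abbabb
Step 7: δ(p1, □) = (p0, □, L) → [p0]□□a□a□abbabb
Step 8: δ(p0, □) = (p1, a, L) → [p1]□a□a□a□abbabb
Step 9: δ(p1, □) = (p0, □, L) → [p0]□□a□a□a□abbabb
Step 10: δ(p0, □) = (p1, a, L) → [p1]□a□a□a□a□abbabb
Step 11: δ(p1, □) = (p0, □, L) → [p0]□□a□a□a□a□abbabb
Step 12: δ(p0, □) = (p1, a, L) → [p1]□a□a□a□a□a□abbabb
Step 13: δ(p1, □) = (p0, □, L) → [p0]□□a□a□a□a□a□abbabb
Step 14: δ(p0, □) = (p1, a, L) → [p1]□a□a□a□a□a□a□abbabb
Step 15: δ(p1, □) = (p0, □, L) → [p0]□□a□a□a□a□a□a□abbabb
Step 16: δ(p0, □) = (p1, a, L) → [p1]□a□a□a□a□a□a□a□abbabb
Step 17: δ(p1, □) = (p0, □, L) → [p0]□□a□a□a□a□a□a□a□abbabb

The machine has not reached a halting state after 17 steps.
The machine did not halt within the 17-step bound.

Answer: No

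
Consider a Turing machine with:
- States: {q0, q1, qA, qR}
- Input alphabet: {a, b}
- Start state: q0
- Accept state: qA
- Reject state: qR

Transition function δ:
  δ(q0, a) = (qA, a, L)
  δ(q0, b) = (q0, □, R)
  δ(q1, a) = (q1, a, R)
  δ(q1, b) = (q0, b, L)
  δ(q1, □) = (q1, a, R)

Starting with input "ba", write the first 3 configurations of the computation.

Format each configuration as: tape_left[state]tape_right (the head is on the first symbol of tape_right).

Transitions applied:
Step 1: δ(q0, b) = (q0, □, R)
Step 2: δ(q0, a) = (qA, a, L)

The first 3 configurations are:
[q0]ba ⊢ □[q0]a ⊢ [qA]□a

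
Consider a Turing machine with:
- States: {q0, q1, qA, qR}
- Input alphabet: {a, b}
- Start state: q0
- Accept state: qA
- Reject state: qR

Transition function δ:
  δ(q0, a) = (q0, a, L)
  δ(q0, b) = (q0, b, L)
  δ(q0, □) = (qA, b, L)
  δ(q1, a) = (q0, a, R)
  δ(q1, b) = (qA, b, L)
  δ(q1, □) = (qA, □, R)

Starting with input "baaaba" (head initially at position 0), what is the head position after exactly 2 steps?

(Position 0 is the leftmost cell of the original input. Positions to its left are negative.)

Execution trace (head position shown):
Step 0: [q0]baaaba  (head at position 0)
Step 1: move left → [q0]□baaaba  (head at position -1)
Step 2: move left → [qA]□bbaaaba  (head at position -2)

After 2 steps, the head is at position -2.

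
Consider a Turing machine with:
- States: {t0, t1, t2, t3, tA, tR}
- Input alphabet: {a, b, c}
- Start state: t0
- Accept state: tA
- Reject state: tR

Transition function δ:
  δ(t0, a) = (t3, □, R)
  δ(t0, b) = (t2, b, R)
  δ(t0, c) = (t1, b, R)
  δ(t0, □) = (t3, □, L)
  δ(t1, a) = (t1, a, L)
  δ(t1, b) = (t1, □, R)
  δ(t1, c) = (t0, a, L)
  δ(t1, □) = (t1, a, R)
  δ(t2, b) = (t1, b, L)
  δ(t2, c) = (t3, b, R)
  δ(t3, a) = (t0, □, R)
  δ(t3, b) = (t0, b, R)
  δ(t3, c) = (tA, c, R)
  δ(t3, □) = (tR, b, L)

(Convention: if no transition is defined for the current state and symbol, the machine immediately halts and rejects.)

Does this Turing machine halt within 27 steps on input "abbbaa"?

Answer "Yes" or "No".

Execution trace:
Initial: [t0]abbbaa
Step 1: δ(t0, a) = (t3, □, R) → □[t3]bbbaa
Step 2: δ(t3, b) = (t0, b, R) → □b[t0]bbaa
Step 3: δ(t0, b) = (t2, b, R) → □bb[t2]baa
Step 4: δ(t2, b) = (t1, b, L) → □b[t1]bbaa
Step 5: δ(t1, b) = (t1, □, R) → □b□[t1]baa
Step 6: δ(t1, b) = (t1, □, R) → □b□□[t1]aa
Step 7: δ(t1, a) = (t1, a, L) → □b□[t1]□aa
Step 8: δ(t1, □) = (t1, a, R) → □b□a[t1]aa
Step 9: δ(t1, a) = (t1, a, L) → □b□[t1]aaa
Step 10: δ(t1, a) = (t1, a, L) → □b[t1]□aaa
Step 11: δ(t1, □) = (t1, a, R) → □ba[t1]aaa
Step 12: δ(t1, a) = (t1, a, L) → □b[t1]aaaa
Step 13: δ(t1, a) = (t1, a, L) → □[t1]baaaa
Step 14: δ(t1, b) = (t1, □, R) → □□[t1]aaaa
Step 15: δ(t1, a) = (t1, a, L) → □[t1]□aaaa
Step 16: δ(t1, □) = (t1, a, R) → □a[t1]aaaa
Step 17: δ(t1, a) = (t1, a, L) → □[t1]aaaaa
Step 18: δ(t1, a) = (t1, a, L) → [t1]□aaaaa
Step 19: δ(t1, □) = (t1, a, R) → a[t1]aaaaa
Step 20: δ(t1, a) = (t1, a, L) → [t1]aaaaaa
Step 21: δ(t1, a) = (t1, a, L) → [t1]□aaaaaa
Step 22: δ(t1, □) = (t1, a, R) → a[t1]aaaaaa
Step 23: δ(t1, a) = (t1, a, L) → [t1]aaaaaaa
Step 24: δ(t1, a) = (t1, a, L) → [t1]□aaaaaaa
Step 25: δ(t1, □) = (t1, a, R) → a[t1]aaaaaaa
Step 26: δ(t1, a) = (t1, a, L) → [t1]aaaaaaaa
Step 27: δ(t1, a) = (t1, a, L) → [t1]□aaaaaaaa

The machine has not reached a halting state after 27 steps.
The machine did not halt within the 27-step bound.

Answer: No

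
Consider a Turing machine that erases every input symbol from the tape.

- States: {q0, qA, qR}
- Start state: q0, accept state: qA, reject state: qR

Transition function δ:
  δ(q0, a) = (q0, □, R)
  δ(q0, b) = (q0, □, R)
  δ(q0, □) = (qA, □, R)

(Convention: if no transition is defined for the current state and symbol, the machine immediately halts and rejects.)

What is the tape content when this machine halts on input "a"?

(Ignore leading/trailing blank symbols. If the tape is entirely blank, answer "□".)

Execution trace:
Initial: [q0]a
Step 1: δ(q0, a) = (q0, □, R) → □[q0]□
Step 2: δ(q0, □) = (qA, □, R) → □□[qA]□

The machine reaches the accept state qA and halts.

Final tape (ignoring leading/trailing blanks): □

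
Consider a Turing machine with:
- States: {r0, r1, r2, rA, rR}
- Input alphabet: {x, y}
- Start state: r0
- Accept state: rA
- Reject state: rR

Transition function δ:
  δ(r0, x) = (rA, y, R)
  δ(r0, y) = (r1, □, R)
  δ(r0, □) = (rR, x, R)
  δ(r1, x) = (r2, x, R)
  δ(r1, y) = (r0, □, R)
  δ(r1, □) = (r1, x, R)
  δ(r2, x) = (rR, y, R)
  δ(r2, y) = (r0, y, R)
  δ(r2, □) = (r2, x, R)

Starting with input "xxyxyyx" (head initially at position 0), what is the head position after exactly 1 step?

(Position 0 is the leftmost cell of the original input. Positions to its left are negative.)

Execution trace (head position shown):
Step 0: [r0]xxyxyyx  (head at position 0)
Step 1: move right → y[rA]xyxyyx  (head at position 1)

After 1 step, the head is at position 1.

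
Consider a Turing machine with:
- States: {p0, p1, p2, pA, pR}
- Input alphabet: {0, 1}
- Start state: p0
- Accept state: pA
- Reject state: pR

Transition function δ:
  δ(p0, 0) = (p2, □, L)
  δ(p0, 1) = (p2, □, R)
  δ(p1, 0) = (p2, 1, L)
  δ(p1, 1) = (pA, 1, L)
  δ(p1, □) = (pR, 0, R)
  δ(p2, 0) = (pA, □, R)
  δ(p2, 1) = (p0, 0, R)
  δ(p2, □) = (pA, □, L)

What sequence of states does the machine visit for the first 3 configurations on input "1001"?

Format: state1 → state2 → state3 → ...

Execution trace:
Initial: [p0]1001
Step 1: δ(p0, 1) = (p2, □, R) → □[p2]001
Step 2: δ(p2, 0) = (pA, □, R) → □□[pA]01

The machine reaches the accept state pA and halts.

State sequence: p0 → p2 → pA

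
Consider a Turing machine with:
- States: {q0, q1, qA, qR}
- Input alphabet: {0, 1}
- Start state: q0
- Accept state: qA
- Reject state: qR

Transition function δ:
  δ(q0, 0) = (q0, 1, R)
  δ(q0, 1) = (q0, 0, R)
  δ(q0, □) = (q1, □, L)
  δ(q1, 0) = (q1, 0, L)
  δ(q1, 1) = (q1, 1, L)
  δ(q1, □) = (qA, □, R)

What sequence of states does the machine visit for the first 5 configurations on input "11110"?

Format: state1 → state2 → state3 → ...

Execution trace:
Initial: [q0]11110
Step 1: δ(q0, 1) = (q0, 0, R) → 0[q0]1110
Step 2: δ(q0, 1) = (q0, 0, R) → 00[q0]110
Step 3: δ(q0, 1) = (q0, 0, R) → 000[q0]10
Step 4: δ(q0, 1) = (q0, 0, R) → 0000[q0]0

State sequence: q0 → q0 → q0 → q0 → q0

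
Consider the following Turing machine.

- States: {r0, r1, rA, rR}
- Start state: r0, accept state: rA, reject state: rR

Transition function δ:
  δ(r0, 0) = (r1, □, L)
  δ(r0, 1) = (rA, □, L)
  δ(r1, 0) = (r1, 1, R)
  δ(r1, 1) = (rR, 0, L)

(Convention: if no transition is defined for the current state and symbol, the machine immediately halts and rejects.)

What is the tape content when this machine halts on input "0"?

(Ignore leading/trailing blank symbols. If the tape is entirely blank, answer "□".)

Execution trace:
Initial: [r0]0
Step 1: δ(r0, 0) = (r1, □, L) → [r1]□□

No transition is defined for δ(r1, □). By convention the machine halts and rejects.

Final tape (ignoring leading/trailing blanks): □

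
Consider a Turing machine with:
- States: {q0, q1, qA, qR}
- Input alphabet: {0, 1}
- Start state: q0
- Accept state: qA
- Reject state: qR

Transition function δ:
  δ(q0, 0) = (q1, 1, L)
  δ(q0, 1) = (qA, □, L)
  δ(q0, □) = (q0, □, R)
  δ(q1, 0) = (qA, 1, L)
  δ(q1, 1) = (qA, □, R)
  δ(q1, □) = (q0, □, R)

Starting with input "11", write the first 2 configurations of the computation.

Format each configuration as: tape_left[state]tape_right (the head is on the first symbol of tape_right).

Transitions applied:
Step 1: δ(q0, 1) = (qA, □, L)

The first 2 configurations are:
[q0]11 ⊢ [qA]□□1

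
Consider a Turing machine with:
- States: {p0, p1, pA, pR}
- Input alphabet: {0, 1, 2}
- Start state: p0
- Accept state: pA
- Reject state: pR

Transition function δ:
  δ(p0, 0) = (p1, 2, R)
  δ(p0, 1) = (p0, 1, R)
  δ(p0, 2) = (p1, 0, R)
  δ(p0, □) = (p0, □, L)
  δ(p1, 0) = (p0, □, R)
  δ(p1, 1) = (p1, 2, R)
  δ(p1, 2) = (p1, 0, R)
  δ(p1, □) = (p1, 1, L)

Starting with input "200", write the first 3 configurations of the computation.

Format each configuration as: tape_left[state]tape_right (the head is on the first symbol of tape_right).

Transitions applied:
Step 1: δ(p0, 2) = (p1, 0, R)
Step 2: δ(p1, 0) = (p0, □, R)

The first 3 configurations are:
[p0]200 ⊢ 0[p1]00 ⊢ 0□[p0]0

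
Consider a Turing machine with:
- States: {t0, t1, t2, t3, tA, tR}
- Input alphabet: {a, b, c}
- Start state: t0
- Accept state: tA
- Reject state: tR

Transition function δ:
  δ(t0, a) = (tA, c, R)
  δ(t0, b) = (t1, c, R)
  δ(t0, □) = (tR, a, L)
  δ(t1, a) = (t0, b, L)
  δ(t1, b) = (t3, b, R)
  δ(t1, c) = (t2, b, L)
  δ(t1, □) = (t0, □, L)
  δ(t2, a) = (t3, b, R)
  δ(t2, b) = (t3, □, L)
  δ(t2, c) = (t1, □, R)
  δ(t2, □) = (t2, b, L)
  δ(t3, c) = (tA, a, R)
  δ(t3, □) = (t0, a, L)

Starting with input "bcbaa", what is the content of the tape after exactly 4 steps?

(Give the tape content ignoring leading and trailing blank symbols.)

Execution trace:
Initial: [t0]bcbaa
Step 1: δ(t0, b) = (t1, c, R) → c[t1]cbaa
Step 2: δ(t1, c) = (t2, b, L) → [t2]cbbaa
Step 3: δ(t2, c) = (t1, □, R) → □[t1]bbaa
Step 4: δ(t1, b) = (t3, b, R) → □b[t3]baa

No transition is defined for δ(t3, b). By convention the machine halts and rejects.

After 4 steps, the tape (ignoring leading/trailing blanks) is: bbaa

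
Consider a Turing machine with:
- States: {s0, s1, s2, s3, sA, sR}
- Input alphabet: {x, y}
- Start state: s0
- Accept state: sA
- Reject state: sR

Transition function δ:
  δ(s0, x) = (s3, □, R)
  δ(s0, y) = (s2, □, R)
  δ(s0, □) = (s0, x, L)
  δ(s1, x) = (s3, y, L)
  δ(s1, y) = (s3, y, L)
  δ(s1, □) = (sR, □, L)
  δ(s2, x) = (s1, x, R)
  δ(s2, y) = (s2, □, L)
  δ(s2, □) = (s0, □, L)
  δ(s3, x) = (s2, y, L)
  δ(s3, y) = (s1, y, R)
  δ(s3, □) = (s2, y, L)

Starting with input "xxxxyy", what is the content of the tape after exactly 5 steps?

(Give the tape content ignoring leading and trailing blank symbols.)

Execution trace:
Initial: [s0]xxxxyy
Step 1: δ(s0, x) = (s3, □, R) → □[s3]xxxyy
Step 2: δ(s3, x) = (s2, y, L) → [s2]□yxxyy
Step 3: δ(s2, □) = (s0, □, L) → [s0]□□yxxyy
Step 4: δ(s0, □) = (s0, x, L) → [s0]□x□yxxyy
Step 5: δ(s0, □) = (s0, x, L) → [s0]□xx□yxxyy

After 5 steps, the tape (ignoring leading/trailing blanks) is: xx□yxxyy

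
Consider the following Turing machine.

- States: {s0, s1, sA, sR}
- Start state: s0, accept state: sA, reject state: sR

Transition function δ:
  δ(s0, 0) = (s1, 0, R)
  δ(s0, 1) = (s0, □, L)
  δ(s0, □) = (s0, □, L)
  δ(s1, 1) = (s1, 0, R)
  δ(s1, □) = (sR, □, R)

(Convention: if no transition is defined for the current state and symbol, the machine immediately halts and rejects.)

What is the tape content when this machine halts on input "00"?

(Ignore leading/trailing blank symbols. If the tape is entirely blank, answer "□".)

Execution trace:
Initial: [s0]00
Step 1: δ(s0, 0) = (s1, 0, R) → 0[s1]0

No transition is defined for δ(s1, 0). By convention the machine halts and rejects.

Final tape (ignoring leading/trailing blanks): 00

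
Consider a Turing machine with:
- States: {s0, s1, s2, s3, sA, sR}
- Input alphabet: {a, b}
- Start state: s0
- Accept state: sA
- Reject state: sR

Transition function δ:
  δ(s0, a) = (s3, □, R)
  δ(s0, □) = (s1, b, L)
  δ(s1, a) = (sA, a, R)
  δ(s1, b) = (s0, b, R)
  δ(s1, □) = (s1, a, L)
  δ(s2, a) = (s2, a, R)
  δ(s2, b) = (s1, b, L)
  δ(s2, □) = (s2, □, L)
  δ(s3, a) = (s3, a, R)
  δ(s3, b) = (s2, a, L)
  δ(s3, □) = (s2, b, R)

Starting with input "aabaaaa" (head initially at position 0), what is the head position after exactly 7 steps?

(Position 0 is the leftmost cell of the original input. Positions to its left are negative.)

Execution trace (head position shown):
Step 0: [s0]aabaaaa  (head at position 0)
Step 1: move right → □[s3]abaaaa  (head at position 1)
Step 2: move right → □a[s3]baaaa  (head at position 2)
Step 3: move left → □[s2]aaaaaa  (head at position 1)
Step 4: move right → □a[s2]aaaaa  (head at position 2)
Step 5: move right → □aa[s2]aaaa  (head at position 3)
Step 6: move right → □aaa[s2]aaa  (head at position 4)
Step 7: move right → □aaaa[s2]aa  (head at position 5)

After 7 steps, the head is at position 5.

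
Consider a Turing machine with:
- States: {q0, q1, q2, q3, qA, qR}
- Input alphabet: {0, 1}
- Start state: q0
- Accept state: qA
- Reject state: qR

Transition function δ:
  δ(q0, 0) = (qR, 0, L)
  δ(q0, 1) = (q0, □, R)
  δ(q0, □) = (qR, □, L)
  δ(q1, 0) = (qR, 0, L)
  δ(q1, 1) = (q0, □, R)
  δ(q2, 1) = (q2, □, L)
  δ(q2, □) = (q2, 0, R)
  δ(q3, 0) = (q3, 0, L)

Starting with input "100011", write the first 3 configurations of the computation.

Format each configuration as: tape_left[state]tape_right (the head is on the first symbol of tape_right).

Transitions applied:
Step 1: δ(q0, 1) = (q0, □, R)
Step 2: δ(q0, 0) = (qR, 0, L)

The first 3 configurations are:
[q0]100011 ⊢ □[q0]00011 ⊢ [qR]□00011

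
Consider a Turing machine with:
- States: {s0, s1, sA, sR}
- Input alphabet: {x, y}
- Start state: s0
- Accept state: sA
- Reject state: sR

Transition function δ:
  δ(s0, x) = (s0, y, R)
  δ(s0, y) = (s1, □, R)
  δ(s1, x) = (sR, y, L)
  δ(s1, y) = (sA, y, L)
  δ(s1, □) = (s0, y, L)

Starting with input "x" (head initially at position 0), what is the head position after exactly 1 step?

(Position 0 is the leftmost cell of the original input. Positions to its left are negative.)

Execution trace (head position shown):
Step 0: [s0]x  (head at position 0)
Step 1: move right → y[s0]□  (head at position 1)

After 1 step, the head is at position 1.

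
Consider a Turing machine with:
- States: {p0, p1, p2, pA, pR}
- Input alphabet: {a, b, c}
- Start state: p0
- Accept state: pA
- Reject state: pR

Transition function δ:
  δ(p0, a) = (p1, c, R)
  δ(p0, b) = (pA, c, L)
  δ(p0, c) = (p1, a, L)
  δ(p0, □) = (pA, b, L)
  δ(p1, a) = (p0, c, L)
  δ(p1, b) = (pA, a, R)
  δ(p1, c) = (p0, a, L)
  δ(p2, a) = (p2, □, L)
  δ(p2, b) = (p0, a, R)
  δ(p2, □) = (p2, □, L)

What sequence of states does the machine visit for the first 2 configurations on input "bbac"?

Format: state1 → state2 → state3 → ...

Execution trace:
Initial: [p0]bbac
Step 1: δ(p0, b) = (pA, c, L) → [pA]□cbac

The machine reaches the accept state pA and halts.

State sequence: p0 → pA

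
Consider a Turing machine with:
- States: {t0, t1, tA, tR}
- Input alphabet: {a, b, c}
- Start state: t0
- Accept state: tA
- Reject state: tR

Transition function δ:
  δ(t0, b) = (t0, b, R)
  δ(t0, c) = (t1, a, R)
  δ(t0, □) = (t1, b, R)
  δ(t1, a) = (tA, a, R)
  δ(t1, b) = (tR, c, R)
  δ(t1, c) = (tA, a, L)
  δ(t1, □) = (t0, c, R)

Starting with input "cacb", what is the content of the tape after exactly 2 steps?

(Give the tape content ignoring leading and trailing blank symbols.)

Execution trace:
Initial: [t0]cacb
Step 1: δ(t0, c) = (t1, a, R) → a[t1]acb
Step 2: δ(t1, a) = (tA, a, R) → aa[tA]cb

The machine reaches the accept state tA and halts.

After 2 steps, the tape (ignoring leading/trailing blanks) is: aacb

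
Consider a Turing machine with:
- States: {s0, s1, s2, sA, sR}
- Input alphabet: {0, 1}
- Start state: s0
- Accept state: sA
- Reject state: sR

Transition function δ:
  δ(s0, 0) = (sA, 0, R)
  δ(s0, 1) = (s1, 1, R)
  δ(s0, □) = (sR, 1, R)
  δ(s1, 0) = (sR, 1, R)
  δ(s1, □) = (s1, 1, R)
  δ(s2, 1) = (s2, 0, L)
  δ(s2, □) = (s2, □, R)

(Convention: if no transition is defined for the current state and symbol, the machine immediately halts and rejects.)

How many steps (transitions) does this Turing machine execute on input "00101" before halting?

Execution trace:
Initial: [s0]00101
Step 1: δ(s0, 0) = (sA, 0, R) → 0[sA]0101

The machine reaches the accept state sA and halts.

The machine executed 1 step before halting.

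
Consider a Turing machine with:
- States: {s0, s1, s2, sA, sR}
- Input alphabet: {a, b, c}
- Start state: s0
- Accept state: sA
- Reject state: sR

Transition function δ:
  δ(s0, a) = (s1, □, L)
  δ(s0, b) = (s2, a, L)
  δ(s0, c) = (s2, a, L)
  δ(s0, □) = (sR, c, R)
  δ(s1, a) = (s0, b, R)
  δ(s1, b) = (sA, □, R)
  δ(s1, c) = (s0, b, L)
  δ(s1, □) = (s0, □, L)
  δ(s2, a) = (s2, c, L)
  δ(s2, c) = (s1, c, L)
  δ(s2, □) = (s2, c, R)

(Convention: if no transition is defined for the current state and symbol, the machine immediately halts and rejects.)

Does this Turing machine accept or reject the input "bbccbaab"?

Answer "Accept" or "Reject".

Execution trace:
Initial: [s0]bbccbaab
Step 1: δ(s0, b) = (s2, a, L) → [s2]□abccbaab
Step 2: δ(s2, □) = (s2, c, R) → c[s2]abccbaab
Step 3: δ(s2, a) = (s2, c, L) → [s2]ccbccbaab
Step 4: δ(s2, c) = (s1, c, L) → [s1]□ccbccbaab
Step 5: δ(s1, □) = (s0, □, L) → [s0]□□ccbccbaab
Step 6: δ(s0, □) = (sR, c, R) → c[sR]□ccbccbaab

The machine reaches the reject state sR and halts.

Answer: Reject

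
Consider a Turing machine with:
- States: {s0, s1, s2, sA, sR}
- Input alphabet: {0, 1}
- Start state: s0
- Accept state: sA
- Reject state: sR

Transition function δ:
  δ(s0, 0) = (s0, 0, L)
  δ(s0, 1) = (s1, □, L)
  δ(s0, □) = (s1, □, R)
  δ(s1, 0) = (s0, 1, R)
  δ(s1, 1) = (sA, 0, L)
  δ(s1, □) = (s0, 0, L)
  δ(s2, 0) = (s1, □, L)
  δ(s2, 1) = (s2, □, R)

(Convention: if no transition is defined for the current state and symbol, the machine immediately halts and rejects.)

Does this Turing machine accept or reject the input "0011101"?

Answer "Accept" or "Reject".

Execution trace:
Initial: [s0]0011101
Step 1: δ(s0, 0) = (s0, 0, L) → [s0]□0011101
Step 2: δ(s0, □) = (s1, □, R) → □[s1]0011101
Step 3: δ(s1, 0) = (s0, 1, R) → □1[s0]011101
Step 4: δ(s0, 0) = (s0, 0, L) → □[s0]1011101
Step 5: δ(s0, 1) = (s1, □, L) → [s1]□□011101
Step 6: δ(s1, □) = (s0, 0, L) → [s0]□0□011101
Step 7: δ(s0, □) = (s1, □, R) → □[s1]0□011101
Step 8: δ(s1, 0) = (s0, 1, R) → □1[s0]□011101
Step 9: δ(s0, □) = (s1, □, R) → □1□[s1]011101
Step 10: δ(s1, 0) = (s0, 1, R) → □1□1[s0]11101
Step 11: δ(s0, 1) = (s1, □, L) → □1□[s1]1□1101
Step 12: δ(s1, 1) = (sA, 0, L) → □1[sA]□0□1101

The machine reaches the accept state sA and halts.

Answer: Accept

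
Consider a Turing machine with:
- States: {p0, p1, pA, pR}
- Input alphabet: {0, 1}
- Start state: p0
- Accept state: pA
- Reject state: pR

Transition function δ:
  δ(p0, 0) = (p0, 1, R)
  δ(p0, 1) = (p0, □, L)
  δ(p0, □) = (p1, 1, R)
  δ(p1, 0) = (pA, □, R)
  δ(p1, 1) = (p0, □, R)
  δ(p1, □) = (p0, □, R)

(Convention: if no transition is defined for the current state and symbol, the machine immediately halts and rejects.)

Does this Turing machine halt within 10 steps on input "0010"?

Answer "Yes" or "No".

Execution trace:
Initial: [p0]0010
Step 1: δ(p0, 0) = (p0, 1, R) → 1[p0]010
Step 2: δ(p0, 0) = (p0, 1, R) → 11[p0]10
Step 3: δ(p0, 1) = (p0, □, L) → 1[p0]1□0
Step 4: δ(p0, 1) = (p0, □, L) → [p0]1□□0
Step 5: δ(p0, 1) = (p0, □, L) → [p0]□□□□0
Step 6: δ(p0, □) = (p1, 1, R) → 1[p1]□□□0
Step 7: δ(p1, □) = (p0, □, R) → 1□[p0]□□0
Step 8: δ(p0, □) = (p1, 1, R) → 1□1[p1]□0
Step 9: δ(p1, □) = (p0, □, R) → 1□1□[p0]0
Step 10: δ(p0, 0) = (p0, 1, R) → 1□1□1[p0]□

The machine has not reached a halting state after 10 steps.
The machine did not halt within the 10-step bound.

Answer: No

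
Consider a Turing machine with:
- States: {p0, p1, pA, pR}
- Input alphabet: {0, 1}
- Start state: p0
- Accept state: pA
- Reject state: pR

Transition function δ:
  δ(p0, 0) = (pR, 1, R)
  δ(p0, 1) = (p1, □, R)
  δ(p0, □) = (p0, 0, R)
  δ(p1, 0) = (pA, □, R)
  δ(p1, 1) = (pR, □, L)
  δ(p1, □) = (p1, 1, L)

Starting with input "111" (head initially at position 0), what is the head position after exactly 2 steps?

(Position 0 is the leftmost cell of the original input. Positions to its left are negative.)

Execution trace (head position shown):
Step 0: [p0]111  (head at position 0)
Step 1: move right → □[p1]11  (head at position 1)
Step 2: move left → [pR]□□1  (head at position 0)

After 2 steps, the head is at position 0.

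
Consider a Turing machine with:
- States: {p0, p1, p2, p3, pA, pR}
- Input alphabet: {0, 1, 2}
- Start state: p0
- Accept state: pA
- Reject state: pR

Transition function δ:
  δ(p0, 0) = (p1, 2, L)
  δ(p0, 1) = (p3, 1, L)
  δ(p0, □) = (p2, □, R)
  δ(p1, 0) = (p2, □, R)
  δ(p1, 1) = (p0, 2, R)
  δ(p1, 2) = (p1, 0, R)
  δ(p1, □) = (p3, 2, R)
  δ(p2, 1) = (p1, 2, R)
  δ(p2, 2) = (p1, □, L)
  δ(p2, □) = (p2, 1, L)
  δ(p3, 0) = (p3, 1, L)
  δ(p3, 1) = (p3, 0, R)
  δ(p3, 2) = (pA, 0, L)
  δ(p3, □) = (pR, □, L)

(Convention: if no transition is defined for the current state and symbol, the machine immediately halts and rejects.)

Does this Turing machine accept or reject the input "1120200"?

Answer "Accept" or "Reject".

Execution trace:
Initial: [p0]1120200
Step 1: δ(p0, 1) = (p3, 1, L) → [p3]□1120200
Step 2: δ(p3, □) = (pR, □, L) → [pR]□□1120200

The machine reaches the reject state pR and halts.

Answer: Reject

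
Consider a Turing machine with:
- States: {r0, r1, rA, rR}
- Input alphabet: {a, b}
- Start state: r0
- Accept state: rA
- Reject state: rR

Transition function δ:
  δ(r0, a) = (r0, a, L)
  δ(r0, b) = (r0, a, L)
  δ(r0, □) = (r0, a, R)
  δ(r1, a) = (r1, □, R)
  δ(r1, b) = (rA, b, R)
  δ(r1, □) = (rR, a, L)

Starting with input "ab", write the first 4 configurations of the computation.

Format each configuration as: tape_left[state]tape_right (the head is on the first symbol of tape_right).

Transitions applied:
Step 1: δ(r0, a) = (r0, a, L)
Step 2: δ(r0, □) = (r0, a, R)
Step 3: δ(r0, a) = (r0, a, L)

The first 4 configurations are:
[r0]ab ⊢ [r0]□ab ⊢ a[r0]ab ⊢ [r0]aab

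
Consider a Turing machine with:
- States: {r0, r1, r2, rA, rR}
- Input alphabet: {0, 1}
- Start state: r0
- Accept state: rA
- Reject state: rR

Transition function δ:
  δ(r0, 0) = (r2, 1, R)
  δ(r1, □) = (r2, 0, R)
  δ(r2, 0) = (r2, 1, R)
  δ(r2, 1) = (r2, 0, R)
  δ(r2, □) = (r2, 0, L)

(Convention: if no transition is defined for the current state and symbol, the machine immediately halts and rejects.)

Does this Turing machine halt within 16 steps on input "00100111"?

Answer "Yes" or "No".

Execution trace:
Initial: [r0]00100111
Step 1: δ(r0, 0) = (r2, 1, R) → 1[r2]0100111
Step 2: δ(r2, 0) = (r2, 1, R) → 11[r2]100111
Step 3: δ(r2, 1) = (r2, 0, R) → 110[r2]00111
Step 4: δ(r2, 0) = (r2, 1, R) → 1101[r2]0111
Step 5: δ(r2, 0) = (r2, 1, R) → 11011[r2]111
Step 6: δ(r2, 1) = (r2, 0, R) → 110110[r2]11
Step 7: δ(r2, 1) = (r2, 0, R) → 1101100[r2]1
Step 8: δ(r2, 1) = (r2, 0, R) → 11011000[r2]□
Step 9: δ(r2, □) = (r2, 0, L) → 1101100[r2]00
Step 10: δ(r2, 0) = (r2, 1, R) → 11011001[r2]0
Step 11: δ(r2, 0) = (r2, 1, R) → 110110011[r2]□
Step 12: δ(r2, □) = (r2, 0, L) → 11011001[r2]10
Step 13: δ(r2, 1) = (r2, 0, R) → 110110010[r2]0
Step 14: δ(r2, 0) = (r2, 1, R) → 1101100101[r2]□
Step 15: δ(r2, □) = (r2, 0, L) → 110110010[r2]10
Step 16: δ(r2, 1) = (r2, 0, R) → 1101100100[r2]0

The machine has not reached a halting state after 16 steps.
The machine did not halt within the 16-step bound.

Answer: No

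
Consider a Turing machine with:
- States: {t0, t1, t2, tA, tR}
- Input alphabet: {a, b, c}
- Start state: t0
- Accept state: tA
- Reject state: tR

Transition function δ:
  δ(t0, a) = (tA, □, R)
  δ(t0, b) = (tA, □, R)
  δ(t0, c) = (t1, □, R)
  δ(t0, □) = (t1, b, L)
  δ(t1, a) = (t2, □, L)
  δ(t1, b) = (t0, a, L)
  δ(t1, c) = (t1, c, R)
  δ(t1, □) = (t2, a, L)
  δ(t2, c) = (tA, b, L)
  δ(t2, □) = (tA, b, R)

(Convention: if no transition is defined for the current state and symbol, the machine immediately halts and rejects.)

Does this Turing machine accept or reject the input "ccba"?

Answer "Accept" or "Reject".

Execution trace:
Initial: [t0]ccba
Step 1: δ(t0, c) = (t1, □, R) → □[t1]cba
Step 2: δ(t1, c) = (t1, c, R) → □c[t1]ba
Step 3: δ(t1, b) = (t0, a, L) → □[t0]caa
Step 4: δ(t0, c) = (t1, □, R) → □□[t1]aa
Step 5: δ(t1, a) = (t2, □, L) → □[t2]□□a
Step 6: δ(t2, □) = (tA, b, R) → □b[tA]□a

The machine reaches the accept state tA and halts.

Answer: Accept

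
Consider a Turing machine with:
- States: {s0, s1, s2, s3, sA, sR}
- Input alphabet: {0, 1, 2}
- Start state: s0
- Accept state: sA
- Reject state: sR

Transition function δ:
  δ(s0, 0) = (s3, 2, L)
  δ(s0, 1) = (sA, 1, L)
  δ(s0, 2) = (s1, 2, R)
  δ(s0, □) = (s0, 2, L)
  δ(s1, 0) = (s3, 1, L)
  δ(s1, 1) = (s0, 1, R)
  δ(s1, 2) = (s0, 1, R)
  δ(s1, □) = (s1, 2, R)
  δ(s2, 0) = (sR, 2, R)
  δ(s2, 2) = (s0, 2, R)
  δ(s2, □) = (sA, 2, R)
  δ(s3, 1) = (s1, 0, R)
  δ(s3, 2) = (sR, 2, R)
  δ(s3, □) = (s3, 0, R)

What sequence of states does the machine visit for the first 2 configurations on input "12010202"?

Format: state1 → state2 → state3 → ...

Execution trace:
Initial: [s0]12010202
Step 1: δ(s0, 1) = (sA, 1, L) → [sA]□12010202

The machine reaches the accept state sA and halts.

State sequence: s0 → sA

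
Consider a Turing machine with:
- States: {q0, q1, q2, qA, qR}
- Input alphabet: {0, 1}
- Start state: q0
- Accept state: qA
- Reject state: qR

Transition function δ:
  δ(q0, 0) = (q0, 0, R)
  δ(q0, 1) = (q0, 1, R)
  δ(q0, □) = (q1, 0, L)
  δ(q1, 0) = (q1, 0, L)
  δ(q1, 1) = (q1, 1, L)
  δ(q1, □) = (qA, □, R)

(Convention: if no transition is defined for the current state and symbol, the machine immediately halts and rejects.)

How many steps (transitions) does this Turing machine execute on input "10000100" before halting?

Execution trace:
Initial: [q0]10000100
Step 1: δ(q0, 1) = (q0, 1, R) → 1[q0]0000100
Step 2: δ(q0, 0) = (q0, 0, R) → 10[q0]000100
Step 3: δ(q0, 0) = (q0, 0, R) → 100[q0]00100
Step 4: δ(q0, 0) = (q0, 0, R) → 1000[q0]0100
Step 5: δ(q0, 0) = (q0, 0, R) → 10000[q0]100
Step 6: δ(q0, 1) = (q0, 1, R) → 100001[q0]00
Step 7: δ(q0, 0) = (q0, 0, R) → 1000010[q0]0
Step 8: δ(q0, 0) = (q0, 0, R) → 10000100[q0]□
Step 9: δ(q0, □) = (q1, 0, L) → 1000010[q1]00
Step 10: δ(q1, 0) = (q1, 0, L) → 100001[q1]000
Step 11: δ(q1, 0) = (q1, 0, L) → 10000[q1]1000
Step 12: δ(q1, 1) = (q1, 1, L) → 1000[q1]01000
Step 13: δ(q1, 0) = (q1, 0, L) → 100[q1]001000
Step 14: δ(q1, 0) = (q1, 0, L) → 10[q1]0001000
Step 15: δ(q1, 0) = (q1, 0, L) → 1[q1]00001000
Step 16: δ(q1, 0) = (q1, 0, L) → [q1]100001000
Step 17: δ(q1, 1) = (q1, 1, L) → [q1]□100001000
Step 18: δ(q1, □) = (qA, □, R) → □[qA]100001000

The machine reaches the accept state qA and halts.

The machine executed 18 steps before halting.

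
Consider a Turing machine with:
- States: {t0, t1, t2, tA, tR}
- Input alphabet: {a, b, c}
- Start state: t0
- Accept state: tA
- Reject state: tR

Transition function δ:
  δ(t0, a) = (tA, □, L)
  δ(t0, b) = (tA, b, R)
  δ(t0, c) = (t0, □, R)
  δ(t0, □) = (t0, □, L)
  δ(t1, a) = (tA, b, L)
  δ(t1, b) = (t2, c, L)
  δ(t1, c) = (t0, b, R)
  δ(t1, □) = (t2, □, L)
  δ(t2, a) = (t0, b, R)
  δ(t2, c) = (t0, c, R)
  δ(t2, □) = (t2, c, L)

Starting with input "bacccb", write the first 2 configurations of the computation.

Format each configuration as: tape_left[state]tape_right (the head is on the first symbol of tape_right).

Transitions applied:
Step 1: δ(t0, b) = (tA, b, R)

The first 2 configurations are:
[t0]bacccb ⊢ b[tA]acccb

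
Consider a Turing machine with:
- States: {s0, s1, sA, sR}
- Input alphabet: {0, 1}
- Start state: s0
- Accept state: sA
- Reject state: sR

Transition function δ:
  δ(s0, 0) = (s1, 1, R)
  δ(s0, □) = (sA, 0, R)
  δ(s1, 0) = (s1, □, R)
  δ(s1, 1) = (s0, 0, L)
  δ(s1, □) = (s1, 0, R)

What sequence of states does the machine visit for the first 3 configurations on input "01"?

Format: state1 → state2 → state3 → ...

Execution trace:
Initial: [s0]01
Step 1: δ(s0, 0) = (s1, 1, R) → 1[s1]1
Step 2: δ(s1, 1) = (s0, 0, L) → [s0]10

No transition is defined for δ(s0, 1). By convention the machine halts and rejects.

State sequence: s0 → s1 → s0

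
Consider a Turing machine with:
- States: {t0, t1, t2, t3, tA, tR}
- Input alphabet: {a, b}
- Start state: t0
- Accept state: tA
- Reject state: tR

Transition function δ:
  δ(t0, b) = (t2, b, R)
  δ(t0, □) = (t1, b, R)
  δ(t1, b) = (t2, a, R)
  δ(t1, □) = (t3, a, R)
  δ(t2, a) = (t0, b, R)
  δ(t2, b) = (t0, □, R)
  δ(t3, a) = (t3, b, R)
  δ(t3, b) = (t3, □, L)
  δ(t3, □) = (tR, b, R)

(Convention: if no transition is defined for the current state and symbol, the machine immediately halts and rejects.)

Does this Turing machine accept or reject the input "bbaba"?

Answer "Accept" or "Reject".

Execution trace:
Initial: [t0]bbaba
Step 1: δ(t0, b) = (t2, b, R) → b[t2]baba
Step 2: δ(t2, b) = (t0, □, R) → b□[t0]aba

No transition is defined for δ(t0, a). By convention the machine halts and rejects.

Answer: Reject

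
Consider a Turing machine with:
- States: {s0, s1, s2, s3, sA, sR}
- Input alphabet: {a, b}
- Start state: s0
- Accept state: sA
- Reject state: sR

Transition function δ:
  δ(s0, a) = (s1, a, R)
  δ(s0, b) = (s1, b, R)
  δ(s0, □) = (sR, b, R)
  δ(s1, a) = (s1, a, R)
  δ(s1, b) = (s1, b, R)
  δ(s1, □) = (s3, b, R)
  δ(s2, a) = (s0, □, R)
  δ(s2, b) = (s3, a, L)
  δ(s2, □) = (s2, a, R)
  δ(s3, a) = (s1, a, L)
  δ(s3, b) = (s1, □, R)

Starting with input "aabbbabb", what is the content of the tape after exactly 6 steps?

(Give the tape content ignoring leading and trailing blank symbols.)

Execution trace:
Initial: [s0]aabbbabb
Step 1: δ(s0, a) = (s1, a, R) → a[s1]abbbabb
Step 2: δ(s1, a) = (s1, a, R) → aa[s1]bbbabb
Step 3: δ(s1, b) = (s1, b, R) → aab[s1]bbabb
Step 4: δ(s1, b) = (s1, b, R) → aabb[s1]babb
Step 5: δ(s1, b) = (s1, b, R) → aabbb[s1]abb
Step 6: δ(s1, a) = (s1, a, R) → aabbba[s1]bb

After 6 steps, the tape (ignoring leading/trailing blanks) is: aabbbabb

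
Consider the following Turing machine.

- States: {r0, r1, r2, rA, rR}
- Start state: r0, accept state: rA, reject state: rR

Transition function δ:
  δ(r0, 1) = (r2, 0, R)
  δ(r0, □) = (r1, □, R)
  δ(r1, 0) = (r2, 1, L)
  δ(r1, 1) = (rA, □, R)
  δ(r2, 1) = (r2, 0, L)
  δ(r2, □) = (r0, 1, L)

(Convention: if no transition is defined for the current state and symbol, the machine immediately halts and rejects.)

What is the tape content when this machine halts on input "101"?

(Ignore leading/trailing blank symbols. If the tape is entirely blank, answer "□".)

Execution trace:
Initial: [r0]101
Step 1: δ(r0, 1) = (r2, 0, R) → 0[r2]01

No transition is defined for δ(r2, 0). By convention the machine halts and rejects.

Final tape (ignoring leading/trailing blanks): 001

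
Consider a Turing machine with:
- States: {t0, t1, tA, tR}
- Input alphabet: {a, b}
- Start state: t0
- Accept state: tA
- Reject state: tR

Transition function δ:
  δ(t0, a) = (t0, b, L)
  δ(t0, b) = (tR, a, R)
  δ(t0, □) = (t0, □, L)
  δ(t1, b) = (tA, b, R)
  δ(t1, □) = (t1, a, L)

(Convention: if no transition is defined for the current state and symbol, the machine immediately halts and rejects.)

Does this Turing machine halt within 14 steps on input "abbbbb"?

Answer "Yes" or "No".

Execution trace:
Initial: [t0]abbbbb
Step 1: δ(t0, a) = (t0, b, L) → [t0]□bbbbbb
Step 2: δ(t0, □) = (t0, □, L) → [t0]□□bbbbbb
Step 3: δ(t0, □) = (t0, □, L) → [t0]□□□bbbbbb
Step 4: δ(t0, □) = (t0, □, L) → [t0]□□□□bbbbbb
Step 5: δ(t0, □) = (t0, □, L) → [t0]□□□□□bbbbbb
Step 6: δ(t0, □) = (t0, □, L) → [t0]□□□□□□bbbbbb
Step 7: δ(t0, □) = (t0, □, L) → [t0]□□□□□□□bbbbbb
Step 8: δ(t0, □) = (t0, □, L) → [t0]□□□□□□□□bbbbbb
Step 9: δ(t0, □) = (t0, □, L) → [t0]□□□□□□□□□bbbbbb
Step 10: δ(t0, □) = (t0, □, L) → [t0]□□□□□□□□□□bbbbbb
Step 11: δ(t0, □) = (t0, □, L) → [t0]□□□□□□□□□□□bbbbbb
Step 12: δ(t0, □) = (t0, □, L) → [t0]□□□□□□□□□□□□bbbbbb
Step 13: δ(t0, □) = (t0, □, L) → [t0]□□□□□□□□□□□□□bbbbbb
Step 14: δ(t0, □) = (t0, □, L) → [t0]□□□□□□□□□□□□□□bbbbbb

The machine has not reached a halting state after 14 steps.
The machine did not halt within the 14-step bound.

Answer: No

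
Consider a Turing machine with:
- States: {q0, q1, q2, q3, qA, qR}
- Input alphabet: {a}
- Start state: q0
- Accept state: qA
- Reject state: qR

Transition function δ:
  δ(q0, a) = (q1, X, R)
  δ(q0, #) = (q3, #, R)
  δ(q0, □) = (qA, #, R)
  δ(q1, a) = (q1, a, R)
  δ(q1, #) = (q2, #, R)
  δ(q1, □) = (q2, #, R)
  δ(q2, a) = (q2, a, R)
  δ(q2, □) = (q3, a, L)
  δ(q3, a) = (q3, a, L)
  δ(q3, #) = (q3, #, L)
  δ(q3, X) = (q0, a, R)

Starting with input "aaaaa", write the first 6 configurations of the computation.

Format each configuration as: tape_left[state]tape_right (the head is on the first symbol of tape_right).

Transitions applied:
Step 1: δ(q0, a) = (q1, X, R)
Step 2: δ(q1, a) = (q1, a, R)
Step 3: δ(q1, a) = (q1, a, R)
Step 4: δ(q1, a) = (q1, a, R)
Step 5: δ(q1, a) = (q1, a, R)

The first 6 configurations are:
[q0]aaaaa ⊢ X[q1]aaaa ⊢ Xa[q1]aaa ⊢ Xaa[q1]aa ⊢ Xaaa[q1]a ⊢ Xaaaa[q1]□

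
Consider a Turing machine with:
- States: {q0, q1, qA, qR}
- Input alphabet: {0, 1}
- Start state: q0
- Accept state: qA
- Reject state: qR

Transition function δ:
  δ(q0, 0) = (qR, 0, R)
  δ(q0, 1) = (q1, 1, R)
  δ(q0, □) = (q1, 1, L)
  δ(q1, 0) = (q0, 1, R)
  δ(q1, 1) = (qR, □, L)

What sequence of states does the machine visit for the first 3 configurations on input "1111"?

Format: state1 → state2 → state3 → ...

Execution trace:
Initial: [q0]1111
Step 1: δ(q0, 1) = (q1, 1, R) → 1[q1]111
Step 2: δ(q1, 1) = (qR, □, L) → [qR]1□11

The machine reaches the reject state qR and halts.

State sequence: q0 → q1 → qR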